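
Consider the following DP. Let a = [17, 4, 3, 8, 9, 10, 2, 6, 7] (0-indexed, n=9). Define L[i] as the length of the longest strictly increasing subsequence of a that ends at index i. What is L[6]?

   i    0    1    2    3    4    5    6    7    8
a[i]   17    4    3    8    9   10    2    6    7
L[i]    1    1    1    2    3    4    1    2    3

1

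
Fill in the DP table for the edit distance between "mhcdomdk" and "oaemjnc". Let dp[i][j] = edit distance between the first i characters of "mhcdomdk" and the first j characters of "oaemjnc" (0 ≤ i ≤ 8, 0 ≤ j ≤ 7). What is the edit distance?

   ''  o  a  e  m  j  n  c
''  0  1  2  3  4  5  6  7
 m  1  1  2  3  3  4  5  6
 h  2  2  2  3  4  4  5  6
 c  3  3  3  3  4  5  5  5
 d  4  4  4  4  4  5  6  6
 o  5  4  5  5  5  5  6  7
 m  6  5  5  6  5  6  6  7
 d  7  6  6  6  6  6  7  7
 k  8  7  7  7  7  7  7  8

8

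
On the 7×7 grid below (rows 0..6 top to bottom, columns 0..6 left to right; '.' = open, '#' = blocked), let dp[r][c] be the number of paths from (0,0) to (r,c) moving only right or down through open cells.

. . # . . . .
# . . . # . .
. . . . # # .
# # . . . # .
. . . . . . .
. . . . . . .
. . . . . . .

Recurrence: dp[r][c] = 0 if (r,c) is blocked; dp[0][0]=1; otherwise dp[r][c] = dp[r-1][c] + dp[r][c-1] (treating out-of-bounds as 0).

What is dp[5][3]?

9

r\c   0   1   2   3   4   5   6
  0   1   1   0   0   0   0   0
  1   0   1   1   1   0   0   0
  2   0   1   2   3   0   0   0
  3   0   0   2   5   5   0   0
  4   0   0   2   7  12  12  12
  5   0   0   2   9  21  33  45
  6   0   0   2  11  32  65 110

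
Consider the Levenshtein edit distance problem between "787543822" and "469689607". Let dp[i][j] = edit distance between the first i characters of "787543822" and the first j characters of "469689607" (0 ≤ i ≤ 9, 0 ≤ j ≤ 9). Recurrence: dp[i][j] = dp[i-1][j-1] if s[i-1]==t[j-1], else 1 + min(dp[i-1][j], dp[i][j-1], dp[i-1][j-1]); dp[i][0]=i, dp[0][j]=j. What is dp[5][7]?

   ''  4  6  9  6  8  9  6  0  7
''  0  1  2  3  4  5  6  7  8  9
 7  1  1  2  3  4  5  6  7  8  8
 8  2  2  2  3  4  4  5  6  7  8
 7  3  3  3  3  4  5  5  6  7  7
 5  4  4  4  4  4  5  6  6  7  8
 4  5  4  5  5  5  5  6  7  7  8
 3  6  5  5  6  6  6  6  7  8  8
 8  7  6  6  6  7  6  7  7  8  9
 2  8  7  7  7  7  7  7  8  8  9
 2  9  8  8  8  8  8  8  8  9  9

7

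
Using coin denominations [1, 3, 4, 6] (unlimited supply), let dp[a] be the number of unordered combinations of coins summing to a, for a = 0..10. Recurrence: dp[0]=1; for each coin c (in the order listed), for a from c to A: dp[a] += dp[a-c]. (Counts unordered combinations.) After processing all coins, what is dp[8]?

after  coin     0     1     2     3     4     5     6     7     8     9    10
          1     1     1     1     1     1     1     1     1     1     1     1
          3     1     1     1     2     2     2     3     3     3     4     4
          4     1     1     1     2     3     3     4     5     6     7     8
          6     1     1     1     2     3     3     5     6     7     9    11

7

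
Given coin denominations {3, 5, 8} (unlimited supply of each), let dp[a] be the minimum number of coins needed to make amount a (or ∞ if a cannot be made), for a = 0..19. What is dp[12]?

4

 a  0  1  2  3  4  5  6  7  8  9 10 11 12 13 14 15 16 17 18 19
dp  0  -  -  1  -  1  2  -  1  3  2  2  4  2  3  3  2  4  3  3
(- denotes ∞ / unreachable)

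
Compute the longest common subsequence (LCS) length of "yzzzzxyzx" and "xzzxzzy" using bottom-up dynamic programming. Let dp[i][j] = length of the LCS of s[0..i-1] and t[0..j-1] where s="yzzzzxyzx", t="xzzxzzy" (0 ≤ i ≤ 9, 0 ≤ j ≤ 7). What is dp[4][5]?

3

   ''  x  z  z  x  z  z  y
''  0  0  0  0  0  0  0  0
 y  0  0  0  0  0  0  0  1
 z  0  0  1  1  1  1  1  1
 z  0  0  1  2  2  2  2  2
 z  0  0  1  2  2  3  3  3
 z  0  0  1  2  2  3  4  4
 x  0  1  1  2  3  3  4  4
 y  0  1  1  2  3  3  4  5
 z  0  1  2  2  3  4  4  5
 x  0  1  2  2  3  4  4  5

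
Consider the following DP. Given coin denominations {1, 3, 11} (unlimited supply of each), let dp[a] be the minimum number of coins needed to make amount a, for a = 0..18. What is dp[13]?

 a  0  1  2  3  4  5  6  7  8  9 10 11 12 13 14 15 16 17 18
dp  0  1  2  1  2  3  2  3  4  3  4  1  2  3  2  3  4  3  4

3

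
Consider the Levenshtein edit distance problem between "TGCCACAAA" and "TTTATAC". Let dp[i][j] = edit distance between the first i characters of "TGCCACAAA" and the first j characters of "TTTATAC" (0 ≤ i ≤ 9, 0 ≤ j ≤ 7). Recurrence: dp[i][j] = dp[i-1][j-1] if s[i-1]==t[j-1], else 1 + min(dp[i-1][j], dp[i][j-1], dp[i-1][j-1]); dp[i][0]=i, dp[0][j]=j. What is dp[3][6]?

   ''  T  T  T  A  T  A  C
''  0  1  2  3  4  5  6  7
 T  1  0  1  2  3  4  5  6
 G  2  1  1  2  3  4  5  6
 C  3  2  2  2  3  4  5  5
 C  4  3  3  3  3  4  5  5
 A  5  4  4  4  3  4  4  5
 C  6  5  5  5  4  4  5  4
 A  7  6  6  6  5  5  4  5
 A  8  7  7  7  6  6  5  5
 A  9  8  8  8  7  7  6  6

5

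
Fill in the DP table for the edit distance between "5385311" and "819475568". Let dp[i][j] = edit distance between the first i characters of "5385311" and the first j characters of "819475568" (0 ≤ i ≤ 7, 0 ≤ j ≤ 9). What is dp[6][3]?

5

   ''  8  1  9  4  7  5  5  6  8
''  0  1  2  3  4  5  6  7  8  9
 5  1  1  2  3  4  5  5  6  7  8
 3  2  2  2  3  4  5  6  6  7  8
 8  3  2  3  3  4  5  6  7  7  7
 5  4  3  3  4  4  5  5  6  7  8
 3  5  4  4  4  5  5  6  6  7  8
 1  6  5  4  5  5  6  6  7  7  8
 1  7  6  5  5  6  6  7  7  8  8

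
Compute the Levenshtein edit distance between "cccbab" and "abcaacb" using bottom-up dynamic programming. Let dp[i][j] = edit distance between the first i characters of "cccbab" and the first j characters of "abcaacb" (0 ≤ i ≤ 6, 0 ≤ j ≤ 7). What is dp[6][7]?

4

   ''  a  b  c  a  a  c  b
''  0  1  2  3  4  5  6  7
 c  1  1  2  2  3  4  5  6
 c  2  2  2  2  3  4  4  5
 c  3  3  3  2  3  4  4  5
 b  4  4  3  3  3  4  5  4
 a  5  4  4  4  3  3  4  5
 b  6  5  4  5  4  4  4  4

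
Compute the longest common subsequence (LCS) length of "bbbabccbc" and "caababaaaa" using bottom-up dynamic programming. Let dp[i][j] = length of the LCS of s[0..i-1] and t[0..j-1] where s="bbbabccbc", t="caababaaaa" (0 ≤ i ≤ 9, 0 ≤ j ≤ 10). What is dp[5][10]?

   ''  c  a  a  b  a  b  a  a  a  a
''  0  0  0  0  0  0  0  0  0  0  0
 b  0  0  0  0  1  1  1  1  1  1  1
 b  0  0  0  0  1  1  2  2  2  2  2
 b  0  0  0  0  1  1  2  2  2  2  2
 a  0  0  1  1  1  2  2  3  3  3  3
 b  0  0  1  1  2  2  3  3  3  3  3
 c  0  1  1  1  2  2  3  3  3  3  3
 c  0  1  1  1  2  2  3  3  3  3  3
 b  0  1  1  1  2  2  3  3  3  3  3
 c  0  1  1  1  2  2  3  3  3  3  3

3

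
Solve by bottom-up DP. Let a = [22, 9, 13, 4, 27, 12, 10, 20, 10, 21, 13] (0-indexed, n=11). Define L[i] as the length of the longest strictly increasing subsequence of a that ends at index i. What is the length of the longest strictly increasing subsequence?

   i    0    1    2    3    4    5    6    7    8    9   10
a[i]   22    9   13    4   27   12   10   20   10   21   13
L[i]    1    1    2    1    3    2    2    3    2    4    3

4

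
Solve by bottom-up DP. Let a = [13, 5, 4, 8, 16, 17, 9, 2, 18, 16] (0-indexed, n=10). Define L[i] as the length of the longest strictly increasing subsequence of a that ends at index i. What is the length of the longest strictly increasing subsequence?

5

   i    0    1    2    3    4    5    6    7    8    9
a[i]   13    5    4    8   16   17    9    2   18   16
L[i]    1    1    1    2    3    4    3    1    5    4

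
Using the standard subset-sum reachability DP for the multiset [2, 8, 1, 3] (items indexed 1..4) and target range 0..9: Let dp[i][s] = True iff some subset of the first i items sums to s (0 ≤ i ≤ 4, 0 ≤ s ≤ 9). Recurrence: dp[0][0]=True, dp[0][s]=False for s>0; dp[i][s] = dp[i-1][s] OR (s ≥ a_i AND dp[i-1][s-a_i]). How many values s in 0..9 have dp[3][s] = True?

6

i\s   0   1   2   3   4   5   6   7   8   9
  0   T   F   F   F   F   F   F   F   F   F
  1   T   F   T   F   F   F   F   F   F   F
  2   T   F   T   F   F   F   F   F   T   F
  3   T   T   T   T   F   F   F   F   T   T
  4   T   T   T   T   T   T   T   F   T   T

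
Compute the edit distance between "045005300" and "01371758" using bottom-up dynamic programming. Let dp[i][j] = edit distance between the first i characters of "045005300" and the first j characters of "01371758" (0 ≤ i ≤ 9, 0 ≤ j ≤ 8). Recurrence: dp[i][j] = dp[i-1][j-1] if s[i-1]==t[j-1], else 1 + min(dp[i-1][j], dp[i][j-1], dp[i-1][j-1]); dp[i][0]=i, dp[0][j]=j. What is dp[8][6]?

   ''  0  1  3  7  1  7  5  8
''  0  1  2  3  4  5  6  7  8
 0  1  0  1  2  3  4  5  6  7
 4  2  1  1  2  3  4  5  6  7
 5  3  2  2  2  3  4  5  5  6
 0  4  3  3  3  3  4  5  6  6
 0  5  4  4  4  4  4  5  6  7
 5  6  5  5  5  5  5  5  5  6
 3  7  6  6  5  6  6  6  6  6
 0  8  7  7  6  6  7  7  7  7
 0  9  8  8  7  7  7  8  8  8

7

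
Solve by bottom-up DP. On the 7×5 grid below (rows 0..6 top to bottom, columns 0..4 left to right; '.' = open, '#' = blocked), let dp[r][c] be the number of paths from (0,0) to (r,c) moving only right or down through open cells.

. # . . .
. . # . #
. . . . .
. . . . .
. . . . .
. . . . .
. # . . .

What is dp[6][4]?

r\c   0   1   2   3   4
  0   1   0   0   0   0
  1   1   1   0   0   0
  2   1   2   2   2   2
  3   1   3   5   7   9
  4   1   4   9  16  25
  5   1   5  14  30  55
  6   1   0  14  44  99

99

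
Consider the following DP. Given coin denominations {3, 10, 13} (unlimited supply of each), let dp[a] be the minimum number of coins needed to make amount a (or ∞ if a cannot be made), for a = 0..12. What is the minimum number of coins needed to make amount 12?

 a  0  1  2  3  4  5  6  7  8  9 10 11 12
dp  0  -  -  1  -  -  2  -  -  3  1  -  4
(- denotes ∞ / unreachable)

4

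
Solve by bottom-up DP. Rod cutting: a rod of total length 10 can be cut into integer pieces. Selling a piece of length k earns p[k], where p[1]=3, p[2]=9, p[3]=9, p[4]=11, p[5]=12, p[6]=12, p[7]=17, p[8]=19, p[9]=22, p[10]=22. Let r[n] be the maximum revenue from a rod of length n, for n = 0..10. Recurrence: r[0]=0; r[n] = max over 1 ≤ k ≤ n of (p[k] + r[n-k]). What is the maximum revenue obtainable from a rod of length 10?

   n    0    1    2    3    4    5    6    7    8    9   10
r[n]    0    3    9   12   18   21   27   30   36   39   45

45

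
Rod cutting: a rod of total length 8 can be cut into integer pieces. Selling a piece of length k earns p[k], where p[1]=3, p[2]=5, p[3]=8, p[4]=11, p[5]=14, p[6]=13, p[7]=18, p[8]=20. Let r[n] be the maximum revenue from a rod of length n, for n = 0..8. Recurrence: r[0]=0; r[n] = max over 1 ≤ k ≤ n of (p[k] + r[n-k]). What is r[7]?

   n    0    1    2    3    4    5    6    7    8
r[n]    0    3    6    9   12   15   18   21   24

21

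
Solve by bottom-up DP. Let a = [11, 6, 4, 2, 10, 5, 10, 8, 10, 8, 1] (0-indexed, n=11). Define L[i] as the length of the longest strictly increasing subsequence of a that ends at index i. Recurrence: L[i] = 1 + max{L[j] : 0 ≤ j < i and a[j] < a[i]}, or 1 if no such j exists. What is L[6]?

3

   i    0    1    2    3    4    5    6    7    8    9   10
a[i]   11    6    4    2   10    5   10    8   10    8    1
L[i]    1    1    1    1    2    2    3    3    4    3    1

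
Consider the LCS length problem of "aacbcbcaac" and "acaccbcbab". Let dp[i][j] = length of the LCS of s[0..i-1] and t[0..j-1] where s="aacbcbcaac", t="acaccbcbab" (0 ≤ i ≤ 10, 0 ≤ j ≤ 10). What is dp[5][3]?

   ''  a  c  a  c  c  b  c  b  a  b
''  0  0  0  0  0  0  0  0  0  0  0
 a  0  1  1  1  1  1  1  1  1  1  1
 a  0  1  1  2  2  2  2  2  2  2  2
 c  0  1  2  2  3  3  3  3  3  3  3
 b  0  1  2  2  3  3  4  4  4  4  4
 c  0  1  2  2  3  4  4  5  5  5  5
 b  0  1  2  2  3  4  5  5  6  6  6
 c  0  1  2  2  3  4  5  6  6  6  6
 a  0  1  2  3  3  4  5  6  6  7  7
 a  0  1  2  3  3  4  5  6  6  7  7
 c  0  1  2  3  4  4  5  6  6  7  7

2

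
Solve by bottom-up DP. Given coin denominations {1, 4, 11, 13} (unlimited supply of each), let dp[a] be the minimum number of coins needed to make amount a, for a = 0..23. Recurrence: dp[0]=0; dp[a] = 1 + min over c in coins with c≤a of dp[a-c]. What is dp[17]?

2

 a  0  1  2  3  4  5  6  7  8  9 10 11 12 13 14 15 16 17 18 19 20 21 22 23
dp  0  1  2  3  1  2  3  4  2  3  4  1  2  1  2  2  3  2  3  3  4  3  2  3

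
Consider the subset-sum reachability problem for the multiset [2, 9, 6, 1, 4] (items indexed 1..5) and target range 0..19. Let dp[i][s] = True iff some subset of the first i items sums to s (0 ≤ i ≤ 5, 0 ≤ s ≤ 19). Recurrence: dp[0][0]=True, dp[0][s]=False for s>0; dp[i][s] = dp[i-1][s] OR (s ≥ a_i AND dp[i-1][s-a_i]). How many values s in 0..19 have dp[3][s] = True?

8

i\s   0   1   2   3   4   5   6   7   8   9  10  11  12  13  14  15  16  17  18  19
  0   T   F   F   F   F   F   F   F   F   F   F   F   F   F   F   F   F   F   F   F
  1   T   F   T   F   F   F   F   F   F   F   F   F   F   F   F   F   F   F   F   F
  2   T   F   T   F   F   F   F   F   F   T   F   T   F   F   F   F   F   F   F   F
  3   T   F   T   F   F   F   T   F   T   T   F   T   F   F   F   T   F   T   F   F
  4   T   T   T   T   F   F   T   T   T   T   T   T   T   F   F   T   T   T   T   F
  5   T   T   T   T   T   T   T   T   T   T   T   T   T   T   T   T   T   T   T   T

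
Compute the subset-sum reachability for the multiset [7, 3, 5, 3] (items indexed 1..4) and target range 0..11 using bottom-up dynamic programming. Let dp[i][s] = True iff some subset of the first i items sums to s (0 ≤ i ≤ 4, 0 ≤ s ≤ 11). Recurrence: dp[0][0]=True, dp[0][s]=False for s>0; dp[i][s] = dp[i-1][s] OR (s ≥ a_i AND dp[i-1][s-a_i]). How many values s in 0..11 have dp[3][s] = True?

i\s   0   1   2   3   4   5   6   7   8   9  10  11
  0   T   F   F   F   F   F   F   F   F   F   F   F
  1   T   F   F   F   F   F   F   T   F   F   F   F
  2   T   F   F   T   F   F   F   T   F   F   T   F
  3   T   F   F   T   F   T   F   T   T   F   T   F
  4   T   F   F   T   F   T   T   T   T   F   T   T

6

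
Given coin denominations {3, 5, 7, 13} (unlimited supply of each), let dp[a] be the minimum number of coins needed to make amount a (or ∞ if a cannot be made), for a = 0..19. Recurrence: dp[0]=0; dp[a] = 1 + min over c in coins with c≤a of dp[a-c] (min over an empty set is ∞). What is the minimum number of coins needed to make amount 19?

 a  0  1  2  3  4  5  6  7  8  9 10 11 12 13 14 15 16 17 18 19
dp  0  -  -  1  -  1  2  1  2  3  2  3  2  1  2  3  2  3  2  3
(- denotes ∞ / unreachable)

3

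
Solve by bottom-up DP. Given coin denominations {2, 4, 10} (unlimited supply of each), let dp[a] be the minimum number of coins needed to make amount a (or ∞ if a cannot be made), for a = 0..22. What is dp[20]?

2

 a  0  1  2  3  4  5  6  7  8  9 10 11 12 13 14 15 16 17 18 19 20 21 22
dp  0  -  1  -  1  -  2  -  2  -  1  -  2  -  2  -  3  -  3  -  2  -  3
(- denotes ∞ / unreachable)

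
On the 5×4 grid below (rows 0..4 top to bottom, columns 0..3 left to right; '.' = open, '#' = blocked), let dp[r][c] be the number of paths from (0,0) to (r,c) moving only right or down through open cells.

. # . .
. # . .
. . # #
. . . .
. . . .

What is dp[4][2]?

5

r\c   0   1   2   3
  0   1   0   0   0
  1   1   0   0   0
  2   1   1   0   0
  3   1   2   2   2
  4   1   3   5   7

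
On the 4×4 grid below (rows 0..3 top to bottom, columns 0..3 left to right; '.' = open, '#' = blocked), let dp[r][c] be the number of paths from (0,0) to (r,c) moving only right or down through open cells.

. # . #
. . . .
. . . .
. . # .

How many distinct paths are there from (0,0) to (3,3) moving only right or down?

4

r\c   0   1   2   3
  0   1   0   0   0
  1   1   1   1   1
  2   1   2   3   4
  3   1   3   0   4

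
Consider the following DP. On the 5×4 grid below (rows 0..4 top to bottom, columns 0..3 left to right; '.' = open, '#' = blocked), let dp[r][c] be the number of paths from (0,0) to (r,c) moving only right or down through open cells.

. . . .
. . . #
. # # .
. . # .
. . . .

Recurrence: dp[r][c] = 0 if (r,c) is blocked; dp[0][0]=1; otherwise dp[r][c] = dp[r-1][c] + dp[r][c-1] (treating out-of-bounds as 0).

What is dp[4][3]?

r\c   0   1   2   3
  0   1   1   1   1
  1   1   2   3   0
  2   1   0   0   0
  3   1   1   0   0
  4   1   2   2   2

2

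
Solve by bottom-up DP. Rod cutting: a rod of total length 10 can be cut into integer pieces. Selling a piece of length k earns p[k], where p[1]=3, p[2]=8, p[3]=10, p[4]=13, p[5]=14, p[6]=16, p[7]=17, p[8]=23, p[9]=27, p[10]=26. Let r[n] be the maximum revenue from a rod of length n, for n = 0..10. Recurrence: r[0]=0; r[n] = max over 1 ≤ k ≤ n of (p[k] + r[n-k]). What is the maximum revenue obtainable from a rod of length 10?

40

   n    0    1    2    3    4    5    6    7    8    9   10
r[n]    0    3    8   11   16   19   24   27   32   35   40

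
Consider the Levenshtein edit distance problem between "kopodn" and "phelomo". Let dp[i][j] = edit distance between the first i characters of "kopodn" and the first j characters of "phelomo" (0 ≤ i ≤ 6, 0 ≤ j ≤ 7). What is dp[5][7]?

6

   ''  p  h  e  l  o  m  o
''  0  1  2  3  4  5  6  7
 k  1  1  2  3  4  5  6  7
 o  2  2  2  3  4  4  5  6
 p  3  2  3  3  4  5  5  6
 o  4  3  3  4  4  4  5  5
 d  5  4  4  4  5  5  5  6
 n  6  5  5  5  5  6  6  6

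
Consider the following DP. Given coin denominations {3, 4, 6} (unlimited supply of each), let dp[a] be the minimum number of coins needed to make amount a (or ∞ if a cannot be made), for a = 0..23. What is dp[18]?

3

 a  0  1  2  3  4  5  6  7  8  9 10 11 12 13 14 15 16 17 18 19 20 21 22 23
dp  0  -  -  1  1  -  1  2  2  2  2  3  2  3  3  3  3  4  3  4  4  4  4  5
(- denotes ∞ / unreachable)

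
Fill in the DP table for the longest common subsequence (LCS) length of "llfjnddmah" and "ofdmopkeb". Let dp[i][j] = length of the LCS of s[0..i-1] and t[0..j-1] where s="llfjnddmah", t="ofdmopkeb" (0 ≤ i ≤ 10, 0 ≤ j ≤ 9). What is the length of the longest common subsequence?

   ''  o  f  d  m  o  p  k  e  b
''  0  0  0  0  0  0  0  0  0  0
 l  0  0  0  0  0  0  0  0  0  0
 l  0  0  0  0  0  0  0  0  0  0
 f  0  0  1  1  1  1  1  1  1  1
 j  0  0  1  1  1  1  1  1  1  1
 n  0  0  1  1  1  1  1  1  1  1
 d  0  0  1  2  2  2  2  2  2  2
 d  0  0  1  2  2  2  2  2  2  2
 m  0  0  1  2  3  3  3  3  3  3
 a  0  0  1  2  3  3  3  3  3  3
 h  0  0  1  2  3  3  3  3  3  3

3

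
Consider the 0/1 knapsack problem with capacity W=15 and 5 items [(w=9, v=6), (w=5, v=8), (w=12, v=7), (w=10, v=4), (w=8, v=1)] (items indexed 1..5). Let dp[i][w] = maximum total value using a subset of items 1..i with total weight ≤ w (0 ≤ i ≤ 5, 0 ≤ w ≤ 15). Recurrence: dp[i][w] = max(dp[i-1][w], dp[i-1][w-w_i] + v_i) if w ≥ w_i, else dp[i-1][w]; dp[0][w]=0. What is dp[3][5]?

i\w   0   1   2   3   4   5   6   7   8   9  10  11  12  13  14  15
  0   0   0   0   0   0   0   0   0   0   0   0   0   0   0   0   0
  1   0   0   0   0   0   0   0   0   0   6   6   6   6   6   6   6
  2   0   0   0   0   0   8   8   8   8   8   8   8   8   8  14  14
  3   0   0   0   0   0   8   8   8   8   8   8   8   8   8  14  14
  4   0   0   0   0   0   8   8   8   8   8   8   8   8   8  14  14
  5   0   0   0   0   0   8   8   8   8   8   8   8   8   9  14  14

8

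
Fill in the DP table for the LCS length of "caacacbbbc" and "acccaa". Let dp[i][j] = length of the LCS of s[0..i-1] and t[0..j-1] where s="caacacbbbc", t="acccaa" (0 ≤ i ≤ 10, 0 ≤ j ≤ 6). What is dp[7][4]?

   ''  a  c  c  c  a  a
''  0  0  0  0  0  0  0
 c  0  0  1  1  1  1  1
 a  0  1  1  1  1  2  2
 a  0  1  1  1  1  2  3
 c  0  1  2  2  2  2  3
 a  0  1  2  2  2  3  3
 c  0  1  2  3  3  3  3
 b  0  1  2  3  3  3  3
 b  0  1  2  3  3  3  3
 b  0  1  2  3  3  3  3
 c  0  1  2  3  4  4  4

3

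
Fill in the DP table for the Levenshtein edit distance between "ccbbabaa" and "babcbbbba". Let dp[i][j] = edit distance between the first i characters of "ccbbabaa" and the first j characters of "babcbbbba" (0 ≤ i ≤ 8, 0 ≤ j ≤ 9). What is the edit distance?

5

   ''  b  a  b  c  b  b  b  b  a
''  0  1  2  3  4  5  6  7  8  9
 c  1  1  2  3  3  4  5  6  7  8
 c  2  2  2  3  3  4  5  6  7  8
 b  3  2  3  2  3  3  4  5  6  7
 b  4  3  3  3  3  3  3  4  5  6
 a  5  4  3  4  4  4  4  4  5  5
 b  6  5  4  3  4  4  4  4  4  5
 a  7  6  5  4  4  5  5  5  5  4
 a  8  7  6  5  5  5  6  6  6  5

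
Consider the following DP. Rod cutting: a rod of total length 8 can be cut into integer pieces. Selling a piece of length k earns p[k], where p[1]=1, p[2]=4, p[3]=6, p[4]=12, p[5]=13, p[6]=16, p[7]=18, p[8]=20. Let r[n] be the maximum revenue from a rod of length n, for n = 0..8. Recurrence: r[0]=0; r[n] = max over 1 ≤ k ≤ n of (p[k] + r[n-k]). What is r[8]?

   n    0    1    2    3    4    5    6    7    8
r[n]    0    1    4    6   12   13   16   18   24

24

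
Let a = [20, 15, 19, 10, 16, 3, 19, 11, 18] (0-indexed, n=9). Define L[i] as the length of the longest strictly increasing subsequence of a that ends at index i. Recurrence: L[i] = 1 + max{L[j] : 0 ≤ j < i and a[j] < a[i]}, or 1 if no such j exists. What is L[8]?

3

   i    0    1    2    3    4    5    6    7    8
a[i]   20   15   19   10   16    3   19   11   18
L[i]    1    1    2    1    2    1    3    2    3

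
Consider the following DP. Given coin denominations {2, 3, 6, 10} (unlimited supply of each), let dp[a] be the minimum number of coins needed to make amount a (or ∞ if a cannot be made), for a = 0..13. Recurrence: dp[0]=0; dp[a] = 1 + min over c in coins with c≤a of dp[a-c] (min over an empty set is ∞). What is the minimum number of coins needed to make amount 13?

 a  0  1  2  3  4  5  6  7  8  9 10 11 12 13
dp  0  -  1  1  2  2  1  3  2  2  1  3  2  2
(- denotes ∞ / unreachable)

2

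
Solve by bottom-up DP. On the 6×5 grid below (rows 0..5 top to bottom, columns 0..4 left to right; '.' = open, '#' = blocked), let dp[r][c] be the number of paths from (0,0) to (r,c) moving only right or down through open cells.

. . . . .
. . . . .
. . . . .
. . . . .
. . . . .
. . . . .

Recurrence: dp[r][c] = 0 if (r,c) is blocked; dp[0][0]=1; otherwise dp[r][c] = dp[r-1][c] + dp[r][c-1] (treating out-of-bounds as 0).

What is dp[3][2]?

r\c   0   1   2   3   4
  0   1   1   1   1   1
  1   1   2   3   4   5
  2   1   3   6  10  15
  3   1   4  10  20  35
  4   1   5  15  35  70
  5   1   6  21  56 126

10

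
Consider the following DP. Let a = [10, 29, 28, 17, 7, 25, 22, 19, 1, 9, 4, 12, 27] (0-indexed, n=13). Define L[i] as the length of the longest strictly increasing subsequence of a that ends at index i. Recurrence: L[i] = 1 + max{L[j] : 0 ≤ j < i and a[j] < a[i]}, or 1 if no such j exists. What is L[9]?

2

   i    0    1    2    3    4    5    6    7    8    9   10   11   12
a[i]   10   29   28   17    7   25   22   19    1    9    4   12   27
L[i]    1    2    2    2    1    3    3    3    1    2    2    3    4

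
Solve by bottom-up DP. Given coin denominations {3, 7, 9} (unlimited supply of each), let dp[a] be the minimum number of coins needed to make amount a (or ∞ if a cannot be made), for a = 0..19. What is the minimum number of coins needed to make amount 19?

 a  0  1  2  3  4  5  6  7  8  9 10 11 12 13 14 15 16 17 18 19
dp  0  -  -  1  -  -  2  1  -  1  2  -  2  3  2  3  2  3  2  3
(- denotes ∞ / unreachable)

3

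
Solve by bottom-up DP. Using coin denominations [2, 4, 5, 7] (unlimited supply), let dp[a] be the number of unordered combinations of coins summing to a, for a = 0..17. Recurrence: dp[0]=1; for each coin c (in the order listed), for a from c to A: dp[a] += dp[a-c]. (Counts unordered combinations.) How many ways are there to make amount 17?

9

after  coin     0     1     2     3     4     5     6     7     8     9    10    11    12    13    14    15    16    17
          2     1     0     1     0     1     0     1     0     1     0     1     0     1     0     1     0     1     0
          4     1     0     1     0     2     0     2     0     3     0     3     0     4     0     4     0     5     0
          5     1     0     1     0     2     1     2     1     3     2     4     2     5     3     6     4     7     5
          7     1     0     1     0     2     1     2     2     3     3     4     4     6     5     8     7    10     9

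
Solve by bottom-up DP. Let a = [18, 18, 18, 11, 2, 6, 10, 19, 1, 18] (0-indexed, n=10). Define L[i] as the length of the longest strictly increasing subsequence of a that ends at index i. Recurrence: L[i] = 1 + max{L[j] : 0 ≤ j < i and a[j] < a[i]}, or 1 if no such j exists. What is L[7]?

   i    0    1    2    3    4    5    6    7    8    9
a[i]   18   18   18   11    2    6   10   19    1   18
L[i]    1    1    1    1    1    2    3    4    1    4

4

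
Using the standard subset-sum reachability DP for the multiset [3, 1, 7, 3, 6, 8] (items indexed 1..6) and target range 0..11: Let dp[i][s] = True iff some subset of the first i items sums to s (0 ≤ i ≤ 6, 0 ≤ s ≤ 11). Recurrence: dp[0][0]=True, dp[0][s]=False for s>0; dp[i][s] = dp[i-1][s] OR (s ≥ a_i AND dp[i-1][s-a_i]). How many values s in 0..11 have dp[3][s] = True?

8

i\s   0   1   2   3   4   5   6   7   8   9  10  11
  0   T   F   F   F   F   F   F   F   F   F   F   F
  1   T   F   F   T   F   F   F   F   F   F   F   F
  2   T   T   F   T   T   F   F   F   F   F   F   F
  3   T   T   F   T   T   F   F   T   T   F   T   T
  4   T   T   F   T   T   F   T   T   T   F   T   T
  5   T   T   F   T   T   F   T   T   T   T   T   T
  6   T   T   F   T   T   F   T   T   T   T   T   T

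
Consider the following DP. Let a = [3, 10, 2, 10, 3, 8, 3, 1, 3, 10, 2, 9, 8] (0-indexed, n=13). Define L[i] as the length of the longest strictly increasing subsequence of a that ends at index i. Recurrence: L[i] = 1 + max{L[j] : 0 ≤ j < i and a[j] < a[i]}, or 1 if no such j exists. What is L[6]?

   i    0    1    2    3    4    5    6    7    8    9   10   11   12
a[i]    3   10    2   10    3    8    3    1    3   10    2    9    8
L[i]    1    2    1    2    2    3    2    1    2    4    2    4    3

2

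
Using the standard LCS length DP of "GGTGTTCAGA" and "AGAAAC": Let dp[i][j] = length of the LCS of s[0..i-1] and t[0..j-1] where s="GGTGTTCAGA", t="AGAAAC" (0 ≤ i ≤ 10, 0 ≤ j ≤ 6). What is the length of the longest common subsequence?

   ''  A  G  A  A  A  C
''  0  0  0  0  0  0  0
 G  0  0  1  1  1  1  1
 G  0  0  1  1  1  1  1
 T  0  0  1  1  1  1  1
 G  0  0  1  1  1  1  1
 T  0  0  1  1  1  1  1
 T  0  0  1  1  1  1  1
 C  0  0  1  1  1  1  2
 A  0  1  1  2  2  2  2
 G  0  1  2  2  2  2  2
 A  0  1  2  3  3  3  3

3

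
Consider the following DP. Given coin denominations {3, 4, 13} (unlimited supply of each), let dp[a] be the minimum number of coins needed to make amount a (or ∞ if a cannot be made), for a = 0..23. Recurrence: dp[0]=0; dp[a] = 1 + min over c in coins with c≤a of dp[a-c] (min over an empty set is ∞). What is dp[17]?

2

 a  0  1  2  3  4  5  6  7  8  9 10 11 12 13 14 15 16 17 18 19 20 21 22 23
dp  0  -  -  1  1  -  2  2  2  3  3  3  3  1  4  4  2  2  5  3  3  3  4  4
(- denotes ∞ / unreachable)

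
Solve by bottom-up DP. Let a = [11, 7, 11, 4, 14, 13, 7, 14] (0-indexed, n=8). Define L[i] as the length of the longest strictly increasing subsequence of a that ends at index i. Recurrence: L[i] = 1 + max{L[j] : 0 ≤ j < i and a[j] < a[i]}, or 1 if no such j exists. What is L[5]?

   i    0    1    2    3    4    5    6    7
a[i]   11    7   11    4   14   13    7   14
L[i]    1    1    2    1    3    3    2    4

3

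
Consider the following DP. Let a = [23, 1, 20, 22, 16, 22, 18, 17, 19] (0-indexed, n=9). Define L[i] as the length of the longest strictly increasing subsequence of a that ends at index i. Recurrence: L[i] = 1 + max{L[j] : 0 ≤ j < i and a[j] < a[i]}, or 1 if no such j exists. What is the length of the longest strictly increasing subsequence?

4

   i    0    1    2    3    4    5    6    7    8
a[i]   23    1   20   22   16   22   18   17   19
L[i]    1    1    2    3    2    3    3    3    4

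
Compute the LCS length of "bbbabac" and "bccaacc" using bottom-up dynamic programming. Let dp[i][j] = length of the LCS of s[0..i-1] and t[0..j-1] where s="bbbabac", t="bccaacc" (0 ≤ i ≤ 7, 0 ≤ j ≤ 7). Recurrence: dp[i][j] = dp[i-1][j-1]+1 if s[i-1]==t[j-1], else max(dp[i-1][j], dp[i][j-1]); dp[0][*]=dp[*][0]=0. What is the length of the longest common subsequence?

   ''  b  c  c  a  a  c  c
''  0  0  0  0  0  0  0  0
 b  0  1  1  1  1  1  1  1
 b  0  1  1  1  1  1  1  1
 b  0  1  1  1  1  1  1  1
 a  0  1  1  1  2  2  2  2
 b  0  1  1  1  2  2  2  2
 a  0  1  1  1  2  3  3  3
 c  0  1  2  2  2  3  4  4

4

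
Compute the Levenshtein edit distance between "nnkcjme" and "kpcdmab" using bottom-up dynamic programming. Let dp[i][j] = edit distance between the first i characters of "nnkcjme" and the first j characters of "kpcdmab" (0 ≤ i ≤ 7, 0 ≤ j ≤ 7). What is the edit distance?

6

   ''  k  p  c  d  m  a  b
''  0  1  2  3  4  5  6  7
 n  1  1  2  3  4  5  6  7
 n  2  2  2  3  4  5  6  7
 k  3  2  3  3  4  5  6  7
 c  4  3  3  3  4  5  6  7
 j  5  4  4  4  4  5  6  7
 m  6  5  5  5  5  4  5  6
 e  7  6  6  6  6  5  5  6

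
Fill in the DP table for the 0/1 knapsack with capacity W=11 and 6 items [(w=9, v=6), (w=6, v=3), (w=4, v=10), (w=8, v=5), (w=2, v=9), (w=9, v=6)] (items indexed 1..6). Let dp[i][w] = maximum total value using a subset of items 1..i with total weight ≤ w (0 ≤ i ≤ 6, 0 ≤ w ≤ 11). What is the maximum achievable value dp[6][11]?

i\w   0   1   2   3   4   5   6   7   8   9  10  11
  0   0   0   0   0   0   0   0   0   0   0   0   0
  1   0   0   0   0   0   0   0   0   0   6   6   6
  2   0   0   0   0   0   0   3   3   3   6   6   6
  3   0   0   0   0  10  10  10  10  10  10  13  13
  4   0   0   0   0  10  10  10  10  10  10  13  13
  5   0   0   9   9  10  10  19  19  19  19  19  19
  6   0   0   9   9  10  10  19  19  19  19  19  19

19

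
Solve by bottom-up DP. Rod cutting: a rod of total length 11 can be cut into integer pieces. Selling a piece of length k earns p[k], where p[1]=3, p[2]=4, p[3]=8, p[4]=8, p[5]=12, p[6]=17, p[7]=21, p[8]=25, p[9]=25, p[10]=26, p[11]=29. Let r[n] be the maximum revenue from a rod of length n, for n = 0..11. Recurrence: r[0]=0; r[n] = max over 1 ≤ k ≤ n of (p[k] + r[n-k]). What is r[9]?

   n    0    1    2    3    4    5    6    7    8    9   10   11
r[n]    0    3    6    9   12   15   18   21   25   28   31   34

28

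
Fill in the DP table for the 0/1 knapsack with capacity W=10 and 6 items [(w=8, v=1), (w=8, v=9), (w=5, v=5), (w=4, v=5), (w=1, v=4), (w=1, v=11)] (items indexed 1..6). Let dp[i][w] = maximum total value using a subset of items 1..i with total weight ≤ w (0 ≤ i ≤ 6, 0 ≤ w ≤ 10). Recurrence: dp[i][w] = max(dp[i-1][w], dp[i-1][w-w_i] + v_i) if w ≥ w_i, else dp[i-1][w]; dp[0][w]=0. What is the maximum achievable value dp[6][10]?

24

i\w   0   1   2   3   4   5   6   7   8   9  10
  0   0   0   0   0   0   0   0   0   0   0   0
  1   0   0   0   0   0   0   0   0   1   1   1
  2   0   0   0   0   0   0   0   0   9   9   9
  3   0   0   0   0   0   5   5   5   9   9   9
  4   0   0   0   0   5   5   5   5   9  10  10
  5   0   4   4   4   5   9   9   9   9  13  14
  6   0  11  15  15  15  16  20  20  20  20  24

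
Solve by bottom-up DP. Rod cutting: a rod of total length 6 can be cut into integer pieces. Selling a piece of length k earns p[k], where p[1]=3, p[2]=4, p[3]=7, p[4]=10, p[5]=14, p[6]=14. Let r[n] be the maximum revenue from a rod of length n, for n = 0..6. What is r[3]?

   n    0    1    2    3    4    5    6
r[n]    0    3    6    9   12   15   18

9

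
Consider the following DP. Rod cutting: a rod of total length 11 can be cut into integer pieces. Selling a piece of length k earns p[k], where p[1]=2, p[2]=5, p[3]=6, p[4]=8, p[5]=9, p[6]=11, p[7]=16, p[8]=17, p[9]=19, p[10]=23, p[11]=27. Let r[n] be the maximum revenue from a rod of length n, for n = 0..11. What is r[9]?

   n    0    1    2    3    4    5    6    7    8    9   10   11
r[n]    0    2    5    7   10   12   15   17   20   22   25   27

22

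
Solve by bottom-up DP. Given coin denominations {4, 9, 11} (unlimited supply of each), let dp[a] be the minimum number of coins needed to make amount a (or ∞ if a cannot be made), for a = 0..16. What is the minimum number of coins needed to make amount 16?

4

 a  0  1  2  3  4  5  6  7  8  9 10 11 12 13 14 15 16
dp  0  -  -  -  1  -  -  -  2  1  -  1  3  2  -  2  4
(- denotes ∞ / unreachable)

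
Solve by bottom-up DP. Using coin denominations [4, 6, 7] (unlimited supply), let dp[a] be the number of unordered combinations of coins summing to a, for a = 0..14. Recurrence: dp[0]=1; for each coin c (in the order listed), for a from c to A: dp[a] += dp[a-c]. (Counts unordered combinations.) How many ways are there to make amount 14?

after  coin     0     1     2     3     4     5     6     7     8     9    10    11    12    13    14
          4     1     0     0     0     1     0     0     0     1     0     0     0     1     0     0
          6     1     0     0     0     1     0     1     0     1     0     1     0     2     0     1
          7     1     0     0     0     1     0     1     1     1     0     1     1     2     1     2

2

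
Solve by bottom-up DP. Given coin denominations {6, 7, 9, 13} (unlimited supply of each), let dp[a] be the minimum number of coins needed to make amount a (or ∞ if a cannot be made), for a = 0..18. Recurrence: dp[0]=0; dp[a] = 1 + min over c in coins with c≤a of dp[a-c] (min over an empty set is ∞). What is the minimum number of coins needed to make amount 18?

 a  0  1  2  3  4  5  6  7  8  9 10 11 12 13 14 15 16 17 18
dp  0  -  -  -  -  -  1  1  -  1  -  -  2  1  2  2  2  -  2
(- denotes ∞ / unreachable)

2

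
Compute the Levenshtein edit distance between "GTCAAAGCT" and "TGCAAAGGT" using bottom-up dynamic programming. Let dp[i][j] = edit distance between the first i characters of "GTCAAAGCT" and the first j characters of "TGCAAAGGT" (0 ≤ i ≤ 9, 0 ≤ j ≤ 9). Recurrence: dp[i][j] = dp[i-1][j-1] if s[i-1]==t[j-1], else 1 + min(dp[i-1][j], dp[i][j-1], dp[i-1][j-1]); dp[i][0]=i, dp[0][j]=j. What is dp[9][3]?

   ''  T  G  C  A  A  A  G  G  T
''  0  1  2  3  4  5  6  7  8  9
 G  1  1  1  2  3  4  5  6  7  8
 T  2  1  2  2  3  4  5  6  7  7
 C  3  2  2  2  3  4  5  6  7  8
 A  4  3  3  3  2  3  4  5  6  7
 A  5  4  4  4  3  2  3  4  5  6
 A  6  5  5  5  4  3  2  3  4  5
 G  7  6  5  6  5  4  3  2  3  4
 C  8  7  6  5  6  5  4  3  3  4
 T  9  8  7  6  6  6  5  4  4  3

6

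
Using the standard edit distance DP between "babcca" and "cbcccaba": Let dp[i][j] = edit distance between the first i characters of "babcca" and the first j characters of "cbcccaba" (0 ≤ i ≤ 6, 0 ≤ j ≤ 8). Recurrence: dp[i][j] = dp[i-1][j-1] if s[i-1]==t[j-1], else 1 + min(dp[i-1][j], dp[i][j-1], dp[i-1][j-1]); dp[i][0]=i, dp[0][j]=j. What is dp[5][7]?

   ''  c  b  c  c  c  a  b  a
''  0  1  2  3  4  5  6  7  8
 b  1  1  1  2  3  4  5  6  7
 a  2  2  2  2  3  4  4  5  6
 b  3  3  2  3  3  4  5  4  5
 c  4  3  3  2  3  3  4  5  5
 c  5  4  4  3  2  3  4  5  6
 a  6  5  5  4  3  3  3  4  5

5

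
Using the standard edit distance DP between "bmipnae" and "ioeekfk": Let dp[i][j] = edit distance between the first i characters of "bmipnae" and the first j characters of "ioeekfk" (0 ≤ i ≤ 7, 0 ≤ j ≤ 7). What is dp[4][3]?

   ''  i  o  e  e  k  f  k
''  0  1  2  3  4  5  6  7
 b  1  1  2  3  4  5  6  7
 m  2  2  2  3  4  5  6  7
 i  3  2  3  3  4  5  6  7
 p  4  3  3  4  4  5  6  7
 n  5  4  4  4  5  5  6  7
 a  6  5  5  5  5  6  6  7
 e  7  6  6  5  5  6  7  7

4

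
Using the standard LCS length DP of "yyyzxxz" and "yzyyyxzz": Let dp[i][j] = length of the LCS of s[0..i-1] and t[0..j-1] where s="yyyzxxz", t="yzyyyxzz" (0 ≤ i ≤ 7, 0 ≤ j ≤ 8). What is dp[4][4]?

3

   ''  y  z  y  y  y  x  z  z
''  0  0  0  0  0  0  0  0  0
 y  0  1  1  1  1  1  1  1  1
 y  0  1  1  2  2  2  2  2  2
 y  0  1  1  2  3  3  3  3  3
 z  0  1  2  2  3  3  3  4  4
 x  0  1  2  2  3  3  4  4  4
 x  0  1  2  2  3  3  4  4  4
 z  0  1  2  2  3  3  4  5  5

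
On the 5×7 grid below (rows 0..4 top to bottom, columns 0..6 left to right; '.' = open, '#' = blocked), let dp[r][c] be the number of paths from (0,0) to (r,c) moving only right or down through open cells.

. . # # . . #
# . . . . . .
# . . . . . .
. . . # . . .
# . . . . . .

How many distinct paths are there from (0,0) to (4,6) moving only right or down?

r\c   0   1   2   3   4   5   6
  0   1   1   0   0   0   0   0
  1   0   1   1   1   1   1   1
  2   0   1   2   3   4   5   6
  3   0   1   3   0   4   9  15
  4   0   1   4   4   8  17  32

32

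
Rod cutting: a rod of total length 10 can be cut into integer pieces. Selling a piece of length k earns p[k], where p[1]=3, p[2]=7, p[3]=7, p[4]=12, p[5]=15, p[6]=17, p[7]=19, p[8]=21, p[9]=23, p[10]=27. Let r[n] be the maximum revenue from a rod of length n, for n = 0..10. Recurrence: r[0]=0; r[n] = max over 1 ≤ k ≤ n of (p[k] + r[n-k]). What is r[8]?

   n    0    1    2    3    4    5    6    7    8    9   10
r[n]    0    3    7   10   14   17   21   24   28   31   35

28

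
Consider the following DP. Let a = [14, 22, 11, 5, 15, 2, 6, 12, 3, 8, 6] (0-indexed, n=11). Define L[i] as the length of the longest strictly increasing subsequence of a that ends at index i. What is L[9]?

   i    0    1    2    3    4    5    6    7    8    9   10
a[i]   14   22   11    5   15    2    6   12    3    8    6
L[i]    1    2    1    1    2    1    2    3    2    3    3

3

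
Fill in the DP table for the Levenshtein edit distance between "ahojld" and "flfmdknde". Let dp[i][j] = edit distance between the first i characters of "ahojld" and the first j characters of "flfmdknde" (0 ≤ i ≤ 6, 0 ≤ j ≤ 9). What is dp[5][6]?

6

   ''  f  l  f  m  d  k  n  d  e
''  0  1  2  3  4  5  6  7  8  9
 a  1  1  2  3  4  5  6  7  8  9
 h  2  2  2  3  4  5  6  7  8  9
 o  3  3  3  3  4  5  6  7  8  9
 j  4  4  4  4  4  5  6  7  8  9
 l  5  5  4  5  5  5  6  7  8  9
 d  6  6  5  5  6  5  6  7  7  8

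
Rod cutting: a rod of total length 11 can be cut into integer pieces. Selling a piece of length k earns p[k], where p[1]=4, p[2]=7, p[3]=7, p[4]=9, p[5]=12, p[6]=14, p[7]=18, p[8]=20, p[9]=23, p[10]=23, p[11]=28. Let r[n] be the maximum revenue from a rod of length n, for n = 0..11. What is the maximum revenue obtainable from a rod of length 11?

   n    0    1    2    3    4    5    6    7    8    9   10   11
r[n]    0    4    8   12   16   20   24   28   32   36   40   44

44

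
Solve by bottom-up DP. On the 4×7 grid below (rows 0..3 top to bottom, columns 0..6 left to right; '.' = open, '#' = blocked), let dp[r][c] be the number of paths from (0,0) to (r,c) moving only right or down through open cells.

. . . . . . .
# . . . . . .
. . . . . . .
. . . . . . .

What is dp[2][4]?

10

r\c   0   1   2   3   4   5   6
  0   1   1   1   1   1   1   1
  1   0   1   2   3   4   5   6
  2   0   1   3   6  10  15  21
  3   0   1   4  10  20  35  56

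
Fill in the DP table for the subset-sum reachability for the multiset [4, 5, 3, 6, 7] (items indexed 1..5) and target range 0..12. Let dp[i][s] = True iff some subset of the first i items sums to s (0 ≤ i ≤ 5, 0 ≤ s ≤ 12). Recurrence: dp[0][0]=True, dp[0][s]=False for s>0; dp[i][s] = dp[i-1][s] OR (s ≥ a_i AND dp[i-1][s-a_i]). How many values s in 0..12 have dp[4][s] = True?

i\s   0   1   2   3   4   5   6   7   8   9  10  11  12
  0   T   F   F   F   F   F   F   F   F   F   F   F   F
  1   T   F   F   F   T   F   F   F   F   F   F   F   F
  2   T   F   F   F   T   T   F   F   F   T   F   F   F
  3   T   F   F   T   T   T   F   T   T   T   F   F   T
  4   T   F   F   T   T   T   T   T   T   T   T   T   T
  5   T   F   F   T   T   T   T   T   T   T   T   T   T

11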